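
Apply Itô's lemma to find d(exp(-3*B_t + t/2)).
d(exp(-3*B_t + t/2)) = (5*exp(-3*B_t + t/2)) dt + (-3*exp(-3*B_t + t/2)) dB_t

Itô's formula for f(t, x): d f(t, B_t) = (f_t + (1/2) f_xx) dt + f_x dB_t. Compute partials of f(t, x) = exp(t/2 - 3*x):
  f_t(t,x)  = exp(t/2 - 3*x)/2
  f_x(t,x)  = -3*exp(t/2 - 3*x)
  f_xx(t,x) = 9*exp(t/2 - 3*x)
Assemble drift = f_t + (1/2) f_xx = 5*exp(t/2 - 3*x) and diffusion = f_x = -3*exp(t/2 - 3*x). Substituting x = B_t:
  d(exp(-3*B_t + t/2)) = (5*exp(-3*B_t + t/2)) dt + (-3*exp(-3*B_t + t/2)) dB_t.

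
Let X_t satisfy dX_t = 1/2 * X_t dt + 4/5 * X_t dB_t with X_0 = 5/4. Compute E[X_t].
E[X_t] = 5*exp(t/2)/4

For GBM dX = mu X dt + sigma X dB with X_0 = x_0, apply Itô to Y = log X: dY = (mu - sigma^2/2) dt + sigma dB, so Y_t = log(x_0) + (mu - sigma^2/2) t + sigma B_t and hence X_t = x_0 * exp((mu - sigma^2/2) t + sigma B_t).
With mu = 1/2, sigma = 4/5, x_0 = 5/4, this gives:
  X_t = 5/4 * exp((9/50) * t + (4/5) * B_t).
Since sigma*B_t ~ Normal(0, sigma^2 t), E[exp(sigma*B_t)] = exp(sigma^2 t / 2); so E[X_t] = x_0 * exp((mu - sigma^2/2) t) * exp(sigma^2 t / 2) = x_0 * exp(mu t) = 5*exp(t/2)/4.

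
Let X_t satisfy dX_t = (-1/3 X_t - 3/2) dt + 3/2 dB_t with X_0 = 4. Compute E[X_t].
E[X_t] = -9/2 + 17*exp(-t/3)/2

Taking expectations and using E[dB_t] = 0, the mean m(t) = E[X_t] satisfies the ODE m'(t) = a m(t) + b with m(0) = x_0. With a = -1/3, b = -3/2, x_0 = 4, the solution is
  m(t) = x_0 * exp(a t) + (b/a) * (exp(a t) - 1)
       = 4 * exp((-1/3) t) + ((-3/2)/(-1/3)) * (exp((-1/3) t) - 1)
       = -9/2 + 17*exp(-t/3)/2.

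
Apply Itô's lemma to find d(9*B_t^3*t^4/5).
d(9*B_t^3*t^4/5) = (9*B_t*t^3*(4*B_t^2 + 3*t)/5) dt + (27*B_t^2*t^4/5) dB_t

Itô's formula for f(t, x): d f(t, B_t) = (f_t + (1/2) f_xx) dt + f_x dB_t. Compute partials of f(t, x) = 9*t^4*x^3/5:
  f_t(t,x)  = 36*t^3*x^3/5
  f_x(t,x)  = 27*t^4*x^2/5
  f_xx(t,x) = 54*t^4*x/5
Assemble drift = f_t + (1/2) f_xx = 9*t^3*x*(3*t + 4*x^2)/5 and diffusion = f_x = 27*t^4*x^2/5. Substituting x = B_t:
  d(9*B_t^3*t^4/5) = (9*B_t*t^3*(4*B_t^2 + 3*t)/5) dt + (27*B_t^2*t^4/5) dB_t.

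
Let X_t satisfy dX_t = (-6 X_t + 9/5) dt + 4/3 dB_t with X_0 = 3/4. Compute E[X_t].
E[X_t] = 3/10 + 9*exp(-6*t)/20

Taking expectations and using E[dB_t] = 0, the mean m(t) = E[X_t] satisfies the ODE m'(t) = a m(t) + b with m(0) = x_0. With a = -6, b = 9/5, x_0 = 3/4, the solution is
  m(t) = x_0 * exp(a t) + (b/a) * (exp(a t) - 1)
       = (3/4) * exp((-6) t) + ((9/5)/(-6)) * (exp((-6) t) - 1)
       = 3/10 + 9*exp(-6*t)/20.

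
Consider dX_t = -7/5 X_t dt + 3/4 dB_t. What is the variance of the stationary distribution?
lim Var(X_t) = 45/224

The OU SDE dX = -theta X dt + sigma dB admits the integrating factor exp(theta t): d(exp(theta t) X_t) = sigma exp(theta t) dB_t. Integrating from 0 to t gives X_t = x_0 * exp(-theta t) + sigma * int_0^t exp(-theta (t-s)) dB_s for any initial x_0. The Itô integral has variance (by the Itô isometry) sigma^2 * int_0^t exp(-2 theta (t - s)) ds = sigma^2 * (1 - exp(-2 theta t)) / (2 theta), independent of x_0.
With theta = 7/5, sigma = 3/4:
  Var(X_t) = (3/4)^2 * (1 - exp(-2*7/5 t)) / (2 * 7/5) = 45/224 - 45*exp(-14*t/5)/224.
As t -> infinity, exp(-2*7/5 t) -> 0, so the stationary variance is sigma^2 / (2 theta) = 45/224.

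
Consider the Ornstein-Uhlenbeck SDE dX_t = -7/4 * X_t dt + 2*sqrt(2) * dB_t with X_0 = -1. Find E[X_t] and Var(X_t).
E[X_t] = -exp(-7*t/4); Var(X_t) = 16/7 - 16*exp(-7*t/2)/7

The OU SDE dX = -theta X dt + sigma dB admits the integrating factor exp(theta t): d(exp(theta t) X_t) = sigma exp(theta t) dB_t. Integrating from 0 to t:
  X_t = x_0 * exp(-theta t) + sigma * int_0^t exp(-theta (t-s)) dB_s.
The Itô integral has mean 0 and (by the Itô isometry) variance sigma^2 * int_0^t exp(-2 theta (t - s)) ds = sigma^2 * (1 - exp(-2 theta t)) / (2 theta).
With theta = 7/4, sigma = 2*sqrt(2), x_0 = -1:
  E[X_t] = -1 * exp(-7/4 t) = -exp(-7*t/4)
  Var(X_t) = (2*sqrt(2))^2 * (1 - exp(-2*7/4 t)) / (2 * 7/4) = 16/7 - 16*exp(-7*t/2)/7.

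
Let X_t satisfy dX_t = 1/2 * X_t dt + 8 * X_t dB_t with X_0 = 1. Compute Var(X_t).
Var(X_t) = exp(65*t) - exp(t)

For GBM dX = mu X dt + sigma X dB with X_0 = x_0, apply Itô to Y = log X: dY = (mu - sigma^2/2) dt + sigma dB, so Y_t = log(x_0) + (mu - sigma^2/2) t + sigma B_t and hence X_t = x_0 * exp((mu - sigma^2/2) t + sigma B_t).
With mu = 1/2, sigma = 8, x_0 = 1, this gives:
  X_t = 1 * exp((-63/2) * t + (8) * B_t).
Since sigma*B_t ~ Normal(0, sigma^2 t), E[exp(sigma*B_t)] = exp(sigma^2 t / 2); so E[X_t] = x_0 * exp((mu - sigma^2/2) t) * exp(sigma^2 t / 2) = x_0 * exp(mu t) = exp(t/2).
Var(X_t) = E[X_t^2] - (E[X_t])^2 = x_0^2 * exp(2 mu t) * (exp(sigma^2 t) - 1) = exp(65*t) - exp(t).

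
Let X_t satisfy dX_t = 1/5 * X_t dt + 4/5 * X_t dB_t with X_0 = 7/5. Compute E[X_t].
E[X_t] = 7*exp(t/5)/5

For GBM dX = mu X dt + sigma X dB with X_0 = x_0, apply Itô to Y = log X: dY = (mu - sigma^2/2) dt + sigma dB, so Y_t = log(x_0) + (mu - sigma^2/2) t + sigma B_t and hence X_t = x_0 * exp((mu - sigma^2/2) t + sigma B_t).
With mu = 1/5, sigma = 4/5, x_0 = 7/5, this gives:
  X_t = 7/5 * exp((-3/25) * t + (4/5) * B_t).
Since sigma*B_t ~ Normal(0, sigma^2 t), E[exp(sigma*B_t)] = exp(sigma^2 t / 2); so E[X_t] = x_0 * exp((mu - sigma^2/2) t) * exp(sigma^2 t / 2) = x_0 * exp(mu t) = 7*exp(t/5)/5.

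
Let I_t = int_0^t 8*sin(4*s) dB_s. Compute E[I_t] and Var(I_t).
E[I_t] = 0; Var(I_t) = 32*t - 8*sin(4*t)*cos(4*t)

The Itô integral of a deterministic integrand f(s) has mean 0 because each increment f(s) * (B_{s+ds} - B_s) has mean 0. By the Itô isometry:
  Var( int_0^t f(s) dB_s ) = E[ (int_0^t f(s) dB_s)^2 ] = int_0^t f(s)^2 ds.
Here f(s) = 8*sin(4*s), so f(s)^2 = 64*sin(4*s)^2. Integrate:
  int_0^t (64*sin(4*s)^2) ds = 32*t - 8*sin(4*t)*cos(4*t).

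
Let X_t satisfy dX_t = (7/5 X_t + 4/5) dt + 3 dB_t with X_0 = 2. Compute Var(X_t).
Var(X_t) = 45*exp(14*t/5)/14 - 45/14

The variance V(t) = Var(X_t) satisfies V'(t) = 2 a V(t) + c^2 with V(0) = 0 (drift coefficient is linear in X, diffusion is constant). With a = 7/5, c = 3, the solution is
  V(t) = (c^2 / (2 a)) * (exp(2 a t) - 1)
       = (3^2 / (2*(7/5))) * (exp((14/5) t) - 1)
       = 45*exp(14*t/5)/14 - 45/14.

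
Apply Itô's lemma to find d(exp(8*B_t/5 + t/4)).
d(exp(8*B_t/5 + t/4)) = (153*exp(8*B_t/5 + t/4)/100) dt + (8*exp(8*B_t/5 + t/4)/5) dB_t

Itô's formula for f(t, x): d f(t, B_t) = (f_t + (1/2) f_xx) dt + f_x dB_t. Compute partials of f(t, x) = exp(t/4 + 8*x/5):
  f_t(t,x)  = exp(t/4 + 8*x/5)/4
  f_x(t,x)  = 8*exp(t/4 + 8*x/5)/5
  f_xx(t,x) = 64*exp(t/4 + 8*x/5)/25
Assemble drift = f_t + (1/2) f_xx = 153*exp(t/4 + 8*x/5)/100 and diffusion = f_x = 8*exp(t/4 + 8*x/5)/5. Substituting x = B_t:
  d(exp(8*B_t/5 + t/4)) = (153*exp(8*B_t/5 + t/4)/100) dt + (8*exp(8*B_t/5 + t/4)/5) dB_t.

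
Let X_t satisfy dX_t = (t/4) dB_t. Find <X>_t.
<X>_t = t^3/48

For an Itô process dX_t = a(t) dt + b(t) dB_t, the quadratic variation is <X>_t = int_0^t b(s)^2 ds (the drift term does not contribute). Here b(s) = s/4, so
  b(s)^2 = s^2/16.
Integrating from 0 to t:
  <X>_t = int_0^t (s^2/16) ds = t^3/48.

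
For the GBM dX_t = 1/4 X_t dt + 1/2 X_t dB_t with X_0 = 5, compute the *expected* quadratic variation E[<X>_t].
E[<X>_t] = 25*exp(3*t/4)/3 - 25/3

<X>_t = int_0^t ((1/2) * X_s)^2 ds. Taking expectation inside the integral: E[<X>_t] = (1/2)^2 * int_0^t E[X_s^2] ds. For GBM, E[X_s^2] = x_0^2 * exp((2 mu + sigma^2) s). Integrating:
  E[<X>_t] = (1/2)^2 * 5^2 * (exp((2*(1/4) + (1/2)^2) t) - 1) / (2*(1/4) + (1/2)^2)
           = (1/2)^2 * 5^2 * (exp((3/4) t) - 1) / (3/4) = 25*exp(3*t/4)/3 - 25/3.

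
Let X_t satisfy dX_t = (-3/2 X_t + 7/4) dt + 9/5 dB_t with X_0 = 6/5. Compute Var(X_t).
Var(X_t) = 27/25 - 27*exp(-3*t)/25

The variance V(t) = Var(X_t) satisfies V'(t) = 2 a V(t) + c^2 with V(0) = 0 (drift coefficient is linear in X, diffusion is constant). With a = -3/2, c = 9/5, the solution is
  V(t) = (c^2 / (2 a)) * (exp(2 a t) - 1)
       = ((9/5)^2 / (2*(-3/2))) * (exp((-3) t) - 1)
       = 27/25 - 27*exp(-3*t)/25.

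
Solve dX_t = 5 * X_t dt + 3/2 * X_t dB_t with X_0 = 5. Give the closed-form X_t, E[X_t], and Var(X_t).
X_t = 5 * exp((31/8) t + (3/2) B_t); E[X_t] = 5*exp(5*t); Var(X_t) = 25*(exp(9*t/4) - 1)*exp(10*t)

For GBM dX = mu X dt + sigma X dB with X_0 = x_0, apply Itô to Y = log X: dY = (mu - sigma^2/2) dt + sigma dB, so Y_t = log(x_0) + (mu - sigma^2/2) t + sigma B_t and hence X_t = x_0 * exp((mu - sigma^2/2) t + sigma B_t).
With mu = 5, sigma = 3/2, x_0 = 5, this gives:
  X_t = 5 * exp((31/8) * t + (3/2) * B_t).
Since sigma*B_t ~ Normal(0, sigma^2 t), E[exp(sigma*B_t)] = exp(sigma^2 t / 2); so E[X_t] = x_0 * exp((mu - sigma^2/2) t) * exp(sigma^2 t / 2) = x_0 * exp(mu t) = 5*exp(5*t).
Var(X_t) = E[X_t^2] - (E[X_t])^2 = x_0^2 * exp(2 mu t) * (exp(sigma^2 t) - 1) = 25*(exp(9*t/4) - 1)*exp(10*t).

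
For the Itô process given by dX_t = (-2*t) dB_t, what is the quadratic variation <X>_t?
<X>_t = 4*t^3/3

For an Itô process dX_t = a(t) dt + b(t) dB_t, the quadratic variation is <X>_t = int_0^t b(s)^2 ds (the drift term does not contribute). Here b(s) = -2*s, so
  b(s)^2 = 4*s^2.
Integrating from 0 to t:
  <X>_t = int_0^t (4*s^2) ds = 4*t^3/3.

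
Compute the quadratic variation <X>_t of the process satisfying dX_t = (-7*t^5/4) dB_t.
<X>_t = 49*t^11/176

For an Itô process dX_t = a(t) dt + b(t) dB_t, the quadratic variation is <X>_t = int_0^t b(s)^2 ds (the drift term does not contribute). Here b(s) = -7*s^5/4, so
  b(s)^2 = 49*s^10/16.
Integrating from 0 to t:
  <X>_t = int_0^t (49*s^10/16) ds = 49*t^11/176.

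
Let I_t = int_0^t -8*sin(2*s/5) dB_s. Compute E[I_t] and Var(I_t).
E[I_t] = 0; Var(I_t) = 32*t - 40*sin(4*t/5)

The Itô integral of a deterministic integrand f(s) has mean 0 because each increment f(s) * (B_{s+ds} - B_s) has mean 0. By the Itô isometry:
  Var( int_0^t f(s) dB_s ) = E[ (int_0^t f(s) dB_s)^2 ] = int_0^t f(s)^2 ds.
Here f(s) = -8*sin(2*s/5), so f(s)^2 = 64*sin(2*s/5)^2. Integrate:
  int_0^t (64*sin(2*s/5)^2) ds = 32*t - 40*sin(4*t/5).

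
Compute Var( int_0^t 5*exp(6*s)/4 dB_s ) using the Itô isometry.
Var = 25*exp(12*t)/192 - 25/192

The Itô integral of a deterministic integrand f(s) has mean 0 because each increment f(s) * (B_{s+ds} - B_s) has mean 0. By the Itô isometry:
  Var( int_0^t f(s) dB_s ) = E[ (int_0^t f(s) dB_s)^2 ] = int_0^t f(s)^2 ds.
Here f(s) = 5*exp(6*s)/4, so f(s)^2 = 25*exp(12*s)/16. Integrate:
  int_0^t (25*exp(12*s)/16) ds = 25*exp(12*t)/192 - 25/192.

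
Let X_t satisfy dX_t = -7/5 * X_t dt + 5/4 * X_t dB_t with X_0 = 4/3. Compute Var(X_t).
Var(X_t) = (16*exp(25*t/16) - 16)*exp(-14*t/5)/9

For GBM dX = mu X dt + sigma X dB with X_0 = x_0, apply Itô to Y = log X: dY = (mu - sigma^2/2) dt + sigma dB, so Y_t = log(x_0) + (mu - sigma^2/2) t + sigma B_t and hence X_t = x_0 * exp((mu - sigma^2/2) t + sigma B_t).
With mu = -7/5, sigma = 5/4, x_0 = 4/3, this gives:
  X_t = 4/3 * exp((-349/160) * t + (5/4) * B_t).
Since sigma*B_t ~ Normal(0, sigma^2 t), E[exp(sigma*B_t)] = exp(sigma^2 t / 2); so E[X_t] = x_0 * exp((mu - sigma^2/2) t) * exp(sigma^2 t / 2) = x_0 * exp(mu t) = 4*exp(-7*t/5)/3.
Var(X_t) = E[X_t^2] - (E[X_t])^2 = x_0^2 * exp(2 mu t) * (exp(sigma^2 t) - 1) = (16*exp(25*t/16) - 16)*exp(-14*t/5)/9.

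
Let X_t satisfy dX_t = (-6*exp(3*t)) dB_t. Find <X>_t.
<X>_t = 6*exp(6*t) - 6

For an Itô process dX_t = a(t) dt + b(t) dB_t, the quadratic variation is <X>_t = int_0^t b(s)^2 ds (the drift term does not contribute). Here b(s) = -6*exp(3*s), so
  b(s)^2 = 36*exp(6*s).
Integrating from 0 to t:
  <X>_t = int_0^t (36*exp(6*s)) ds = 6*exp(6*t) - 6.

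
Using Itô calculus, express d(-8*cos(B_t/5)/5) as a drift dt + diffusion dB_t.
d(-8*cos(B_t/5)/5) = (4*cos(B_t/5)/125) dt + (8*sin(B_t/5)/25) dB_t

Itô's formula for f(B_t) gives d f(B_t) = f'(B_t) dB_t + (1/2) f''(B_t) dt. Compute derivatives of f(x) = -8*cos(x/5)/5:
  f'(x)  = 8*sin(x/5)/25
  f''(x) = 8*cos(x/5)/125
Substitute x = B_t and multiply the f'' term by 1/2:
  drift     = (1/2) * (8*cos(x/5)/125) evaluated at B_t = 4*cos(B_t/5)/125
  diffusion = (8*sin(x/5)/25) evaluated at B_t = 8*sin(B_t/5)/25
Therefore d(-8*cos(B_t/5)/5) = (4*cos(B_t/5)/125) dt + (8*sin(B_t/5)/25) dB_t.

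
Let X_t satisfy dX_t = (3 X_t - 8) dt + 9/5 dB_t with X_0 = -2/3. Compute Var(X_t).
Var(X_t) = 27*exp(6*t)/50 - 27/50

The variance V(t) = Var(X_t) satisfies V'(t) = 2 a V(t) + c^2 with V(0) = 0 (drift coefficient is linear in X, diffusion is constant). With a = 3, c = 9/5, the solution is
  V(t) = (c^2 / (2 a)) * (exp(2 a t) - 1)
       = ((9/5)^2 / (2*3)) * (exp(6 t) - 1)
       = 27*exp(6*t)/50 - 27/50.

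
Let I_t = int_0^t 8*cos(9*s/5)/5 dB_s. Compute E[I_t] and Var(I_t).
E[I_t] = 0; Var(I_t) = 32*t/25 + 16*sin(18*t/5)/45

The Itô integral of a deterministic integrand f(s) has mean 0 because each increment f(s) * (B_{s+ds} - B_s) has mean 0. By the Itô isometry:
  Var( int_0^t f(s) dB_s ) = E[ (int_0^t f(s) dB_s)^2 ] = int_0^t f(s)^2 ds.
Here f(s) = 8*cos(9*s/5)/5, so f(s)^2 = 64*cos(9*s/5)^2/25. Integrate:
  int_0^t (64*cos(9*s/5)^2/25) ds = 32*t/25 + 16*sin(18*t/5)/45.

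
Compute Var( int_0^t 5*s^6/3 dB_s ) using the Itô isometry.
Var = 25*t^13/117

The Itô integral of a deterministic integrand f(s) has mean 0 because each increment f(s) * (B_{s+ds} - B_s) has mean 0. By the Itô isometry:
  Var( int_0^t f(s) dB_s ) = E[ (int_0^t f(s) dB_s)^2 ] = int_0^t f(s)^2 ds.
Here f(s) = 5*s^6/3, so f(s)^2 = 25*s^12/9. Integrate:
  int_0^t (25*s^12/9) ds = 25*t^13/117.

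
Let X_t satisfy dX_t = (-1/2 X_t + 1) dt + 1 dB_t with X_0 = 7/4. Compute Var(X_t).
Var(X_t) = 1 - exp(-t)

The variance V(t) = Var(X_t) satisfies V'(t) = 2 a V(t) + c^2 with V(0) = 0 (drift coefficient is linear in X, diffusion is constant). With a = -1/2, c = 1, the solution is
  V(t) = (c^2 / (2 a)) * (exp(2 a t) - 1)
       = (1^2 / (2*(-1/2))) * (exp((-1) t) - 1)
       = 1 - exp(-t).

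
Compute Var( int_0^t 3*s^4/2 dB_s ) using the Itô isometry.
Var = t^9/4

The Itô integral of a deterministic integrand f(s) has mean 0 because each increment f(s) * (B_{s+ds} - B_s) has mean 0. By the Itô isometry:
  Var( int_0^t f(s) dB_s ) = E[ (int_0^t f(s) dB_s)^2 ] = int_0^t f(s)^2 ds.
Here f(s) = 3*s^4/2, so f(s)^2 = 9*s^8/4. Integrate:
  int_0^t (9*s^8/4) ds = t^9/4.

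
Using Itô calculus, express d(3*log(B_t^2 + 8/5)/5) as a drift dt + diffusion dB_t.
d(3*log(B_t^2 + 8/5)/5) = (3*(8 - 5*B_t^2)/(5*B_t^2 + 8)^2) dt + (6*B_t/(5*B_t^2 + 8)) dB_t

Itô's formula for f(B_t) gives d f(B_t) = f'(B_t) dB_t + (1/2) f''(B_t) dt. Compute derivatives of f(x) = 3*log(x^2 + 8/5)/5:
  f'(x)  = 6*x/(5*x^2 + 8)
  f''(x) = 6*(8 - 5*x^2)/(5*x^2 + 8)^2
Substitute x = B_t and multiply the f'' term by 1/2:
  drift     = (1/2) * (6*(8 - 5*x^2)/(5*x^2 + 8)^2) evaluated at B_t = 3*(8 - 5*B_t^2)/(5*B_t^2 + 8)^2
  diffusion = (6*x/(5*x^2 + 8)) evaluated at B_t = 6*B_t/(5*B_t^2 + 8)
Therefore d(3*log(B_t^2 + 8/5)/5) = (3*(8 - 5*B_t^2)/(5*B_t^2 + 8)^2) dt + (6*B_t/(5*B_t^2 + 8)) dB_t.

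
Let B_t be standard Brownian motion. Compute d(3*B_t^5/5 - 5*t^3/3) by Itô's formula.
d(3*B_t^5/5 - 5*t^3/3) = (6*B_t^3 - 5*t^2) dt + (3*B_t^4) dB_t

Itô's formula for f(t, x): d f(t, B_t) = (f_t + (1/2) f_xx) dt + f_x dB_t. Compute partials of f(t, x) = -5*t^3/3 + 3*x^5/5:
  f_t(t,x)  = -5*t^2
  f_x(t,x)  = 3*x^4
  f_xx(t,x) = 12*x^3
Assemble drift = f_t + (1/2) f_xx = -5*t^2 + 6*x^3 and diffusion = f_x = 3*x^4. Substituting x = B_t:
  d(3*B_t^5/5 - 5*t^3/3) = (6*B_t^3 - 5*t^2) dt + (3*B_t^4) dB_t.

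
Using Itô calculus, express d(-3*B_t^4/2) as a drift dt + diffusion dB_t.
d(-3*B_t^4/2) = (-9*B_t^2) dt + (-6*B_t^3) dB_t

Itô's formula for f(B_t) gives d f(B_t) = f'(B_t) dB_t + (1/2) f''(B_t) dt. Compute derivatives of f(x) = -3*x^4/2:
  f'(x)  = -6*x^3
  f''(x) = -18*x^2
Substitute x = B_t and multiply the f'' term by 1/2:
  drift     = (1/2) * (-18*x^2) evaluated at B_t = -9*B_t^2
  diffusion = (-6*x^3) evaluated at B_t = -6*B_t^3
Therefore d(-3*B_t^4/2) = (-9*B_t^2) dt + (-6*B_t^3) dB_t.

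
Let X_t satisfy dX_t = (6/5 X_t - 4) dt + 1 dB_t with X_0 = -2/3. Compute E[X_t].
E[X_t] = 10/3 - 4*exp(6*t/5)

Taking expectations and using E[dB_t] = 0, the mean m(t) = E[X_t] satisfies the ODE m'(t) = a m(t) + b with m(0) = x_0. With a = 6/5, b = -4, x_0 = -2/3, the solution is
  m(t) = x_0 * exp(a t) + (b/a) * (exp(a t) - 1)
       = (-2/3) * exp((6/5) t) + ((-4)/(6/5)) * (exp((6/5) t) - 1)
       = 10/3 - 4*exp(6*t/5).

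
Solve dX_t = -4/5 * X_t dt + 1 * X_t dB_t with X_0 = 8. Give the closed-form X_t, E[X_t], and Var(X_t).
X_t = 8 * exp((-13/10) t + (1) B_t); E[X_t] = 8*exp(-4*t/5); Var(X_t) = (64*exp(t) - 64)*exp(-8*t/5)

For GBM dX = mu X dt + sigma X dB with X_0 = x_0, apply Itô to Y = log X: dY = (mu - sigma^2/2) dt + sigma dB, so Y_t = log(x_0) + (mu - sigma^2/2) t + sigma B_t and hence X_t = x_0 * exp((mu - sigma^2/2) t + sigma B_t).
With mu = -4/5, sigma = 1, x_0 = 8, this gives:
  X_t = 8 * exp((-13/10) * t + (1) * B_t).
Since sigma*B_t ~ Normal(0, sigma^2 t), E[exp(sigma*B_t)] = exp(sigma^2 t / 2); so E[X_t] = x_0 * exp((mu - sigma^2/2) t) * exp(sigma^2 t / 2) = x_0 * exp(mu t) = 8*exp(-4*t/5).
Var(X_t) = E[X_t^2] - (E[X_t])^2 = x_0^2 * exp(2 mu t) * (exp(sigma^2 t) - 1) = (64*exp(t) - 64)*exp(-8*t/5).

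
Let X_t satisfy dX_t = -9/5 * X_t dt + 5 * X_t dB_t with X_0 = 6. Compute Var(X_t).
Var(X_t) = (36*exp(25*t) - 36)*exp(-18*t/5)

For GBM dX = mu X dt + sigma X dB with X_0 = x_0, apply Itô to Y = log X: dY = (mu - sigma^2/2) dt + sigma dB, so Y_t = log(x_0) + (mu - sigma^2/2) t + sigma B_t and hence X_t = x_0 * exp((mu - sigma^2/2) t + sigma B_t).
With mu = -9/5, sigma = 5, x_0 = 6, this gives:
  X_t = 6 * exp((-143/10) * t + (5) * B_t).
Since sigma*B_t ~ Normal(0, sigma^2 t), E[exp(sigma*B_t)] = exp(sigma^2 t / 2); so E[X_t] = x_0 * exp((mu - sigma^2/2) t) * exp(sigma^2 t / 2) = x_0 * exp(mu t) = 6*exp(-9*t/5).
Var(X_t) = E[X_t^2] - (E[X_t])^2 = x_0^2 * exp(2 mu t) * (exp(sigma^2 t) - 1) = (36*exp(25*t) - 36)*exp(-18*t/5).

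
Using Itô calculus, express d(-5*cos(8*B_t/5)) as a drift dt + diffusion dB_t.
d(-5*cos(8*B_t/5)) = (32*cos(8*B_t/5)/5) dt + (8*sin(8*B_t/5)) dB_t

Itô's formula for f(B_t) gives d f(B_t) = f'(B_t) dB_t + (1/2) f''(B_t) dt. Compute derivatives of f(x) = -5*cos(8*x/5):
  f'(x)  = 8*sin(8*x/5)
  f''(x) = 64*cos(8*x/5)/5
Substitute x = B_t and multiply the f'' term by 1/2:
  drift     = (1/2) * (64*cos(8*x/5)/5) evaluated at B_t = 32*cos(8*B_t/5)/5
  diffusion = (8*sin(8*x/5)) evaluated at B_t = 8*sin(8*B_t/5)
Therefore d(-5*cos(8*B_t/5)) = (32*cos(8*B_t/5)/5) dt + (8*sin(8*B_t/5)) dB_t.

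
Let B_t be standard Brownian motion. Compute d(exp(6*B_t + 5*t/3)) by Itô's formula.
d(exp(6*B_t + 5*t/3)) = (59*exp(6*B_t + 5*t/3)/3) dt + (6*exp(6*B_t + 5*t/3)) dB_t

Itô's formula for f(t, x): d f(t, B_t) = (f_t + (1/2) f_xx) dt + f_x dB_t. Compute partials of f(t, x) = exp(5*t/3 + 6*x):
  f_t(t,x)  = 5*exp(5*t/3 + 6*x)/3
  f_x(t,x)  = 6*exp(5*t/3 + 6*x)
  f_xx(t,x) = 36*exp(5*t/3 + 6*x)
Assemble drift = f_t + (1/2) f_xx = 59*exp(5*t/3 + 6*x)/3 and diffusion = f_x = 6*exp(5*t/3 + 6*x). Substituting x = B_t:
  d(exp(6*B_t + 5*t/3)) = (59*exp(6*B_t + 5*t/3)/3) dt + (6*exp(6*B_t + 5*t/3)) dB_t.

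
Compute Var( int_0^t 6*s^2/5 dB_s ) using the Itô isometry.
Var = 36*t^5/125

The Itô integral of a deterministic integrand f(s) has mean 0 because each increment f(s) * (B_{s+ds} - B_s) has mean 0. By the Itô isometry:
  Var( int_0^t f(s) dB_s ) = E[ (int_0^t f(s) dB_s)^2 ] = int_0^t f(s)^2 ds.
Here f(s) = 6*s^2/5, so f(s)^2 = 36*s^4/25. Integrate:
  int_0^t (36*s^4/25) ds = 36*t^5/125.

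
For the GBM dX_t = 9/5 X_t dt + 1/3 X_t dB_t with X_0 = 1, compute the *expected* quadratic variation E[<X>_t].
E[<X>_t] = 5*exp(167*t/45)/167 - 5/167

<X>_t = int_0^t ((1/3) * X_s)^2 ds. Taking expectation inside the integral: E[<X>_t] = (1/3)^2 * int_0^t E[X_s^2] ds. For GBM, E[X_s^2] = x_0^2 * exp((2 mu + sigma^2) s). Integrating:
  E[<X>_t] = (1/3)^2 * 1^2 * (exp((2*(9/5) + (1/3)^2) t) - 1) / (2*(9/5) + (1/3)^2)
           = (1/3)^2 * 1^2 * (exp((167/45) t) - 1) / (167/45) = 5*exp(167*t/45)/167 - 5/167.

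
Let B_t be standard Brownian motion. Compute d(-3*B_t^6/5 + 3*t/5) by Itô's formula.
d(-3*B_t^6/5 + 3*t/5) = (3/5 - 9*B_t^4) dt + (-18*B_t^5/5) dB_t

Itô's formula for f(t, x): d f(t, B_t) = (f_t + (1/2) f_xx) dt + f_x dB_t. Compute partials of f(t, x) = 3*t/5 - 3*x^6/5:
  f_t(t,x)  = 3/5
  f_x(t,x)  = -18*x^5/5
  f_xx(t,x) = -18*x^4
Assemble drift = f_t + (1/2) f_xx = 3/5 - 9*x^4 and diffusion = f_x = -18*x^5/5. Substituting x = B_t:
  d(-3*B_t^6/5 + 3*t/5) = (3/5 - 9*B_t^4) dt + (-18*B_t^5/5) dB_t.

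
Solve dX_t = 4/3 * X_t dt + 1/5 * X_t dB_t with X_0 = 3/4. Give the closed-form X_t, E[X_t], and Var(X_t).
X_t = 3/4 * exp((197/150) t + (1/5) B_t); E[X_t] = 3*exp(4*t/3)/4; Var(X_t) = 9*(exp(t/25) - 1)*exp(8*t/3)/16

For GBM dX = mu X dt + sigma X dB with X_0 = x_0, apply Itô to Y = log X: dY = (mu - sigma^2/2) dt + sigma dB, so Y_t = log(x_0) + (mu - sigma^2/2) t + sigma B_t and hence X_t = x_0 * exp((mu - sigma^2/2) t + sigma B_t).
With mu = 4/3, sigma = 1/5, x_0 = 3/4, this gives:
  X_t = 3/4 * exp((197/150) * t + (1/5) * B_t).
Since sigma*B_t ~ Normal(0, sigma^2 t), E[exp(sigma*B_t)] = exp(sigma^2 t / 2); so E[X_t] = x_0 * exp((mu - sigma^2/2) t) * exp(sigma^2 t / 2) = x_0 * exp(mu t) = 3*exp(4*t/3)/4.
Var(X_t) = E[X_t^2] - (E[X_t])^2 = x_0^2 * exp(2 mu t) * (exp(sigma^2 t) - 1) = 9*(exp(t/25) - 1)*exp(8*t/3)/16.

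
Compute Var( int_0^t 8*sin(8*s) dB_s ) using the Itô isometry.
Var = 32*t - 4*sin(8*t)*cos(8*t)

The Itô integral of a deterministic integrand f(s) has mean 0 because each increment f(s) * (B_{s+ds} - B_s) has mean 0. By the Itô isometry:
  Var( int_0^t f(s) dB_s ) = E[ (int_0^t f(s) dB_s)^2 ] = int_0^t f(s)^2 ds.
Here f(s) = 8*sin(8*s), so f(s)^2 = 64*sin(8*s)^2. Integrate:
  int_0^t (64*sin(8*s)^2) ds = 32*t - 4*sin(8*t)*cos(8*t).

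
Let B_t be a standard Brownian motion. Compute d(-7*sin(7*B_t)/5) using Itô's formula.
d(-7*sin(7*B_t)/5) = (343*sin(7*B_t)/10) dt + (-49*cos(7*B_t)/5) dB_t

Itô's formula for f(B_t) gives d f(B_t) = f'(B_t) dB_t + (1/2) f''(B_t) dt. Compute derivatives of f(x) = -7*sin(7*x)/5:
  f'(x)  = -49*cos(7*x)/5
  f''(x) = 343*sin(7*x)/5
Substitute x = B_t and multiply the f'' term by 1/2:
  drift     = (1/2) * (343*sin(7*x)/5) evaluated at B_t = 343*sin(7*B_t)/10
  diffusion = (-49*cos(7*x)/5) evaluated at B_t = -49*cos(7*B_t)/5
Therefore d(-7*sin(7*B_t)/5) = (343*sin(7*B_t)/10) dt + (-49*cos(7*B_t)/5) dB_t.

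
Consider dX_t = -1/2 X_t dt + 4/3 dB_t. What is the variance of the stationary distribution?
lim Var(X_t) = 16/9

The OU SDE dX = -theta X dt + sigma dB admits the integrating factor exp(theta t): d(exp(theta t) X_t) = sigma exp(theta t) dB_t. Integrating from 0 to t gives X_t = x_0 * exp(-theta t) + sigma * int_0^t exp(-theta (t-s)) dB_s for any initial x_0. The Itô integral has variance (by the Itô isometry) sigma^2 * int_0^t exp(-2 theta (t - s)) ds = sigma^2 * (1 - exp(-2 theta t)) / (2 theta), independent of x_0.
With theta = 1/2, sigma = 4/3:
  Var(X_t) = (4/3)^2 * (1 - exp(-2*1/2 t)) / (2 * 1/2) = 16/9 - 16*exp(-t)/9.
As t -> infinity, exp(-2*1/2 t) -> 0, so the stationary variance is sigma^2 / (2 theta) = 16/9.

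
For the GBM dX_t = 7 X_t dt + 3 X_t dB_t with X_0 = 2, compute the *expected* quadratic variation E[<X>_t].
E[<X>_t] = 36*exp(23*t)/23 - 36/23

<X>_t = int_0^t (3 * X_s)^2 ds. Taking expectation inside the integral: E[<X>_t] = 3^2 * int_0^t E[X_s^2] ds. For GBM, E[X_s^2] = x_0^2 * exp((2 mu + sigma^2) s). Integrating:
  E[<X>_t] = 3^2 * 2^2 * (exp((2*7 + 3^2) t) - 1) / (2*7 + 3^2)
           = 3^2 * 2^2 * (exp(23 t) - 1) / 23 = 36*exp(23*t)/23 - 36/23.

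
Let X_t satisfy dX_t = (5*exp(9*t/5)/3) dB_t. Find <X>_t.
<X>_t = 125*exp(18*t/5)/162 - 125/162

For an Itô process dX_t = a(t) dt + b(t) dB_t, the quadratic variation is <X>_t = int_0^t b(s)^2 ds (the drift term does not contribute). Here b(s) = 5*exp(9*s/5)/3, so
  b(s)^2 = 25*exp(18*s/5)/9.
Integrating from 0 to t:
  <X>_t = int_0^t (25*exp(18*s/5)/9) ds = 125*exp(18*t/5)/162 - 125/162.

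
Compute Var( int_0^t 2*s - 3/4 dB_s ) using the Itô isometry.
Var = t*(64*t^2 - 72*t + 27)/48

The Itô integral of a deterministic integrand f(s) has mean 0 because each increment f(s) * (B_{s+ds} - B_s) has mean 0. By the Itô isometry:
  Var( int_0^t f(s) dB_s ) = E[ (int_0^t f(s) dB_s)^2 ] = int_0^t f(s)^2 ds.
Here f(s) = 2*s - 3/4, so f(s)^2 = (8*s - 3)^2/16. Integrate:
  int_0^t ((8*s - 3)^2/16) ds = t*(64*t^2 - 72*t + 27)/48.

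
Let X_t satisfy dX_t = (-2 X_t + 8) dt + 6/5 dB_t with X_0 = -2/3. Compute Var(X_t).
Var(X_t) = 9/25 - 9*exp(-4*t)/25

The variance V(t) = Var(X_t) satisfies V'(t) = 2 a V(t) + c^2 with V(0) = 0 (drift coefficient is linear in X, diffusion is constant). With a = -2, c = 6/5, the solution is
  V(t) = (c^2 / (2 a)) * (exp(2 a t) - 1)
       = ((6/5)^2 / (2*(-2))) * (exp((-4) t) - 1)
       = 9/25 - 9*exp(-4*t)/25.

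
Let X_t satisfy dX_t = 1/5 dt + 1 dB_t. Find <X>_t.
<X>_t = t

For an Itô process dX_t = a(t) dt + b(t) dB_t, the quadratic variation is <X>_t = int_0^t b(s)^2 ds (the drift term does not contribute). Here b(s) = 1, so
  b(s)^2 = 1.
Integrating from 0 to t:
  <X>_t = int_0^t (1) ds = t.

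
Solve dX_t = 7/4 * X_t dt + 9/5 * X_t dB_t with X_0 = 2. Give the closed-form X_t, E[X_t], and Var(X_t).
X_t = 2 * exp((13/100) t + (9/5) B_t); E[X_t] = 2*exp(7*t/4); Var(X_t) = 4*(exp(81*t/25) - 1)*exp(7*t/2)

For GBM dX = mu X dt + sigma X dB with X_0 = x_0, apply Itô to Y = log X: dY = (mu - sigma^2/2) dt + sigma dB, so Y_t = log(x_0) + (mu - sigma^2/2) t + sigma B_t and hence X_t = x_0 * exp((mu - sigma^2/2) t + sigma B_t).
With mu = 7/4, sigma = 9/5, x_0 = 2, this gives:
  X_t = 2 * exp((13/100) * t + (9/5) * B_t).
Since sigma*B_t ~ Normal(0, sigma^2 t), E[exp(sigma*B_t)] = exp(sigma^2 t / 2); so E[X_t] = x_0 * exp((mu - sigma^2/2) t) * exp(sigma^2 t / 2) = x_0 * exp(mu t) = 2*exp(7*t/4).
Var(X_t) = E[X_t^2] - (E[X_t])^2 = x_0^2 * exp(2 mu t) * (exp(sigma^2 t) - 1) = 4*(exp(81*t/25) - 1)*exp(7*t/2).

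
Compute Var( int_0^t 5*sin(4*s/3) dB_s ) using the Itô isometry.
Var = 25*t/2 - 75*sin(4*t/3)*cos(4*t/3)/8

The Itô integral of a deterministic integrand f(s) has mean 0 because each increment f(s) * (B_{s+ds} - B_s) has mean 0. By the Itô isometry:
  Var( int_0^t f(s) dB_s ) = E[ (int_0^t f(s) dB_s)^2 ] = int_0^t f(s)^2 ds.
Here f(s) = 5*sin(4*s/3), so f(s)^2 = 25*sin(4*s/3)^2. Integrate:
  int_0^t (25*sin(4*s/3)^2) ds = 25*t/2 - 75*sin(4*t/3)*cos(4*t/3)/8.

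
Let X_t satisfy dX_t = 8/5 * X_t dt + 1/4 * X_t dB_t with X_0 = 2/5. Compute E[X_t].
E[X_t] = 2*exp(8*t/5)/5

For GBM dX = mu X dt + sigma X dB with X_0 = x_0, apply Itô to Y = log X: dY = (mu - sigma^2/2) dt + sigma dB, so Y_t = log(x_0) + (mu - sigma^2/2) t + sigma B_t and hence X_t = x_0 * exp((mu - sigma^2/2) t + sigma B_t).
With mu = 8/5, sigma = 1/4, x_0 = 2/5, this gives:
  X_t = 2/5 * exp((251/160) * t + (1/4) * B_t).
Since sigma*B_t ~ Normal(0, sigma^2 t), E[exp(sigma*B_t)] = exp(sigma^2 t / 2); so E[X_t] = x_0 * exp((mu - sigma^2/2) t) * exp(sigma^2 t / 2) = x_0 * exp(mu t) = 2*exp(8*t/5)/5.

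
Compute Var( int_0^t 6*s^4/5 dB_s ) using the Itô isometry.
Var = 4*t^9/25

The Itô integral of a deterministic integrand f(s) has mean 0 because each increment f(s) * (B_{s+ds} - B_s) has mean 0. By the Itô isometry:
  Var( int_0^t f(s) dB_s ) = E[ (int_0^t f(s) dB_s)^2 ] = int_0^t f(s)^2 ds.
Here f(s) = 6*s^4/5, so f(s)^2 = 36*s^8/25. Integrate:
  int_0^t (36*s^8/25) ds = 4*t^9/25.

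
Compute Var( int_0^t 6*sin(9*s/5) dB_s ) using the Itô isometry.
Var = 18*t - 5*sin(18*t/5)

The Itô integral of a deterministic integrand f(s) has mean 0 because each increment f(s) * (B_{s+ds} - B_s) has mean 0. By the Itô isometry:
  Var( int_0^t f(s) dB_s ) = E[ (int_0^t f(s) dB_s)^2 ] = int_0^t f(s)^2 ds.
Here f(s) = 6*sin(9*s/5), so f(s)^2 = 36*sin(9*s/5)^2. Integrate:
  int_0^t (36*sin(9*s/5)^2) ds = 18*t - 5*sin(18*t/5).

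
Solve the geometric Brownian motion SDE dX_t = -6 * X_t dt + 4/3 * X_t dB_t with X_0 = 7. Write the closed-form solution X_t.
X_t = 7 * exp((-62/9) * t + (4/3) * B_t)

For GBM dX = mu X dt + sigma X dB with X_0 = x_0, apply Itô to Y = log X: dY = (mu - sigma^2/2) dt + sigma dB, so Y_t = log(x_0) + (mu - sigma^2/2) t + sigma B_t and hence X_t = x_0 * exp((mu - sigma^2/2) t + sigma B_t).
With mu = -6, sigma = 4/3, x_0 = 7, this gives:
  X_t = 7 * exp((-62/9) * t + (4/3) * B_t).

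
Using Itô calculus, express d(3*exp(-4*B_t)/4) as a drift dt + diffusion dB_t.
d(3*exp(-4*B_t)/4) = (6*exp(-4*B_t)) dt + (-3*exp(-4*B_t)) dB_t

Itô's formula for f(B_t) gives d f(B_t) = f'(B_t) dB_t + (1/2) f''(B_t) dt. Compute derivatives of f(x) = 3*exp(-4*x)/4:
  f'(x)  = -3*exp(-4*x)
  f''(x) = 12*exp(-4*x)
Substitute x = B_t and multiply the f'' term by 1/2:
  drift     = (1/2) * (12*exp(-4*x)) evaluated at B_t = 6*exp(-4*B_t)
  diffusion = (-3*exp(-4*x)) evaluated at B_t = -3*exp(-4*B_t)
Therefore d(3*exp(-4*B_t)/4) = (6*exp(-4*B_t)) dt + (-3*exp(-4*B_t)) dB_t.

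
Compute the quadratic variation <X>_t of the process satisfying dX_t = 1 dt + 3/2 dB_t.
<X>_t = 9*t/4

For an Itô process dX_t = a(t) dt + b(t) dB_t, the quadratic variation is <X>_t = int_0^t b(s)^2 ds (the drift term does not contribute). Here b(s) = 3/2, so
  b(s)^2 = 9/4.
Integrating from 0 to t:
  <X>_t = int_0^t (9/4) ds = 9*t/4.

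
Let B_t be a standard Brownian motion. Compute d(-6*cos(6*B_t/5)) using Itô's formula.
d(-6*cos(6*B_t/5)) = (108*cos(6*B_t/5)/25) dt + (36*sin(6*B_t/5)/5) dB_t

Itô's formula for f(B_t) gives d f(B_t) = f'(B_t) dB_t + (1/2) f''(B_t) dt. Compute derivatives of f(x) = -6*cos(6*x/5):
  f'(x)  = 36*sin(6*x/5)/5
  f''(x) = 216*cos(6*x/5)/25
Substitute x = B_t and multiply the f'' term by 1/2:
  drift     = (1/2) * (216*cos(6*x/5)/25) evaluated at B_t = 108*cos(6*B_t/5)/25
  diffusion = (36*sin(6*x/5)/5) evaluated at B_t = 36*sin(6*B_t/5)/5
Therefore d(-6*cos(6*B_t/5)) = (108*cos(6*B_t/5)/25) dt + (36*sin(6*B_t/5)/5) dB_t.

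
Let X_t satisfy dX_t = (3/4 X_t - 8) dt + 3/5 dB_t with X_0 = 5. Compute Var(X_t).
Var(X_t) = 6*exp(3*t/2)/25 - 6/25

The variance V(t) = Var(X_t) satisfies V'(t) = 2 a V(t) + c^2 with V(0) = 0 (drift coefficient is linear in X, diffusion is constant). With a = 3/4, c = 3/5, the solution is
  V(t) = (c^2 / (2 a)) * (exp(2 a t) - 1)
       = ((3/5)^2 / (2*(3/4))) * (exp((3/2) t) - 1)
       = 6*exp(3*t/2)/25 - 6/25.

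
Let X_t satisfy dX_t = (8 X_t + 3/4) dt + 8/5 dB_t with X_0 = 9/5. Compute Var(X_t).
Var(X_t) = 4*exp(16*t)/25 - 4/25

The variance V(t) = Var(X_t) satisfies V'(t) = 2 a V(t) + c^2 with V(0) = 0 (drift coefficient is linear in X, diffusion is constant). With a = 8, c = 8/5, the solution is
  V(t) = (c^2 / (2 a)) * (exp(2 a t) - 1)
       = ((8/5)^2 / (2*8)) * (exp(16 t) - 1)
       = 4*exp(16*t)/25 - 4/25.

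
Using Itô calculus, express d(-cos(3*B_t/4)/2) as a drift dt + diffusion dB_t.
d(-cos(3*B_t/4)/2) = (9*cos(3*B_t/4)/64) dt + (3*sin(3*B_t/4)/8) dB_t

Itô's formula for f(B_t) gives d f(B_t) = f'(B_t) dB_t + (1/2) f''(B_t) dt. Compute derivatives of f(x) = -cos(3*x/4)/2:
  f'(x)  = 3*sin(3*x/4)/8
  f''(x) = 9*cos(3*x/4)/32
Substitute x = B_t and multiply the f'' term by 1/2:
  drift     = (1/2) * (9*cos(3*x/4)/32) evaluated at B_t = 9*cos(3*B_t/4)/64
  diffusion = (3*sin(3*x/4)/8) evaluated at B_t = 3*sin(3*B_t/4)/8
Therefore d(-cos(3*B_t/4)/2) = (9*cos(3*B_t/4)/64) dt + (3*sin(3*B_t/4)/8) dB_t.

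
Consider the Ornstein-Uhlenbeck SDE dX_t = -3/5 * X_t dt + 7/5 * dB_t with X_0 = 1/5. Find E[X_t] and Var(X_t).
E[X_t] = exp(-3*t/5)/5; Var(X_t) = 49/30 - 49*exp(-6*t/5)/30

The OU SDE dX = -theta X dt + sigma dB admits the integrating factor exp(theta t): d(exp(theta t) X_t) = sigma exp(theta t) dB_t. Integrating from 0 to t:
  X_t = x_0 * exp(-theta t) + sigma * int_0^t exp(-theta (t-s)) dB_s.
The Itô integral has mean 0 and (by the Itô isometry) variance sigma^2 * int_0^t exp(-2 theta (t - s)) ds = sigma^2 * (1 - exp(-2 theta t)) / (2 theta).
With theta = 3/5, sigma = 7/5, x_0 = 1/5:
  E[X_t] = 1/5 * exp(-3/5 t) = exp(-3*t/5)/5
  Var(X_t) = (7/5)^2 * (1 - exp(-2*3/5 t)) / (2 * 3/5) = 49/30 - 49*exp(-6*t/5)/30.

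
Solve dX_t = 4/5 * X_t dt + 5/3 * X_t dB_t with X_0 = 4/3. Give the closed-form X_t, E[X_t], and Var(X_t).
X_t = 4/3 * exp((-53/90) t + (5/3) B_t); E[X_t] = 4*exp(4*t/5)/3; Var(X_t) = 16*(exp(25*t/9) - 1)*exp(8*t/5)/9

For GBM dX = mu X dt + sigma X dB with X_0 = x_0, apply Itô to Y = log X: dY = (mu - sigma^2/2) dt + sigma dB, so Y_t = log(x_0) + (mu - sigma^2/2) t + sigma B_t and hence X_t = x_0 * exp((mu - sigma^2/2) t + sigma B_t).
With mu = 4/5, sigma = 5/3, x_0 = 4/3, this gives:
  X_t = 4/3 * exp((-53/90) * t + (5/3) * B_t).
Since sigma*B_t ~ Normal(0, sigma^2 t), E[exp(sigma*B_t)] = exp(sigma^2 t / 2); so E[X_t] = x_0 * exp((mu - sigma^2/2) t) * exp(sigma^2 t / 2) = x_0 * exp(mu t) = 4*exp(4*t/5)/3.
Var(X_t) = E[X_t^2] - (E[X_t])^2 = x_0^2 * exp(2 mu t) * (exp(sigma^2 t) - 1) = 16*(exp(25*t/9) - 1)*exp(8*t/5)/9.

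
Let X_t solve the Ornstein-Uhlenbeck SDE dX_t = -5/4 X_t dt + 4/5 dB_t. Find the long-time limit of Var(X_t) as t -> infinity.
lim Var(X_t) = 32/125

The OU SDE dX = -theta X dt + sigma dB admits the integrating factor exp(theta t): d(exp(theta t) X_t) = sigma exp(theta t) dB_t. Integrating from 0 to t gives X_t = x_0 * exp(-theta t) + sigma * int_0^t exp(-theta (t-s)) dB_s for any initial x_0. The Itô integral has variance (by the Itô isometry) sigma^2 * int_0^t exp(-2 theta (t - s)) ds = sigma^2 * (1 - exp(-2 theta t)) / (2 theta), independent of x_0.
With theta = 5/4, sigma = 4/5:
  Var(X_t) = (4/5)^2 * (1 - exp(-2*5/4 t)) / (2 * 5/4) = 32/125 - 32*exp(-5*t/2)/125.
As t -> infinity, exp(-2*5/4 t) -> 0, so the stationary variance is sigma^2 / (2 theta) = 32/125.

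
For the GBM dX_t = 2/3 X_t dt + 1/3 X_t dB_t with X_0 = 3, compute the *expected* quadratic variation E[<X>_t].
E[<X>_t] = 9*exp(13*t/9)/13 - 9/13

<X>_t = int_0^t ((1/3) * X_s)^2 ds. Taking expectation inside the integral: E[<X>_t] = (1/3)^2 * int_0^t E[X_s^2] ds. For GBM, E[X_s^2] = x_0^2 * exp((2 mu + sigma^2) s). Integrating:
  E[<X>_t] = (1/3)^2 * 3^2 * (exp((2*(2/3) + (1/3)^2) t) - 1) / (2*(2/3) + (1/3)^2)
           = (1/3)^2 * 3^2 * (exp((13/9) t) - 1) / (13/9) = 9*exp(13*t/9)/13 - 9/13.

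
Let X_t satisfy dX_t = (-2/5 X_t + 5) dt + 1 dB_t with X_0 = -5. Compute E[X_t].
E[X_t] = 25/2 - 35*exp(-2*t/5)/2

Taking expectations and using E[dB_t] = 0, the mean m(t) = E[X_t] satisfies the ODE m'(t) = a m(t) + b with m(0) = x_0. With a = -2/5, b = 5, x_0 = -5, the solution is
  m(t) = x_0 * exp(a t) + (b/a) * (exp(a t) - 1)
       = (-5) * exp((-2/5) t) + (5/(-2/5)) * (exp((-2/5) t) - 1)
       = 25/2 - 35*exp(-2*t/5)/2.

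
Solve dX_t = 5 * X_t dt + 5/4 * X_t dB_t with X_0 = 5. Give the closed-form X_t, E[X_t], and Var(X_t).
X_t = 5 * exp((135/32) t + (5/4) B_t); E[X_t] = 5*exp(5*t); Var(X_t) = 25*(exp(25*t/16) - 1)*exp(10*t)

For GBM dX = mu X dt + sigma X dB with X_0 = x_0, apply Itô to Y = log X: dY = (mu - sigma^2/2) dt + sigma dB, so Y_t = log(x_0) + (mu - sigma^2/2) t + sigma B_t and hence X_t = x_0 * exp((mu - sigma^2/2) t + sigma B_t).
With mu = 5, sigma = 5/4, x_0 = 5, this gives:
  X_t = 5 * exp((135/32) * t + (5/4) * B_t).
Since sigma*B_t ~ Normal(0, sigma^2 t), E[exp(sigma*B_t)] = exp(sigma^2 t / 2); so E[X_t] = x_0 * exp((mu - sigma^2/2) t) * exp(sigma^2 t / 2) = x_0 * exp(mu t) = 5*exp(5*t).
Var(X_t) = E[X_t^2] - (E[X_t])^2 = x_0^2 * exp(2 mu t) * (exp(sigma^2 t) - 1) = 25*(exp(25*t/16) - 1)*exp(10*t).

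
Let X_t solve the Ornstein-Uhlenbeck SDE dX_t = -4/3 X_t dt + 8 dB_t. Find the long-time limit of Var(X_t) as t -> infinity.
lim Var(X_t) = 24

The OU SDE dX = -theta X dt + sigma dB admits the integrating factor exp(theta t): d(exp(theta t) X_t) = sigma exp(theta t) dB_t. Integrating from 0 to t gives X_t = x_0 * exp(-theta t) + sigma * int_0^t exp(-theta (t-s)) dB_s for any initial x_0. The Itô integral has variance (by the Itô isometry) sigma^2 * int_0^t exp(-2 theta (t - s)) ds = sigma^2 * (1 - exp(-2 theta t)) / (2 theta), independent of x_0.
With theta = 4/3, sigma = 8:
  Var(X_t) = (8)^2 * (1 - exp(-2*4/3 t)) / (2 * 4/3) = 24 - 24*exp(-8*t/3).
As t -> infinity, exp(-2*4/3 t) -> 0, so the stationary variance is sigma^2 / (2 theta) = 24.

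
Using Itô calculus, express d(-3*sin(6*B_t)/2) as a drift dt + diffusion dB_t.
d(-3*sin(6*B_t)/2) = (27*sin(6*B_t)) dt + (-9*cos(6*B_t)) dB_t

Itô's formula for f(B_t) gives d f(B_t) = f'(B_t) dB_t + (1/2) f''(B_t) dt. Compute derivatives of f(x) = -3*sin(6*x)/2:
  f'(x)  = -9*cos(6*x)
  f''(x) = 54*sin(6*x)
Substitute x = B_t and multiply the f'' term by 1/2:
  drift     = (1/2) * (54*sin(6*x)) evaluated at B_t = 27*sin(6*B_t)
  diffusion = (-9*cos(6*x)) evaluated at B_t = -9*cos(6*B_t)
Therefore d(-3*sin(6*B_t)/2) = (27*sin(6*B_t)) dt + (-9*cos(6*B_t)) dB_t.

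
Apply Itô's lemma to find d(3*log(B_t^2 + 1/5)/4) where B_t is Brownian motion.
d(3*log(B_t^2 + 1/5)/4) = (15*(1 - 5*B_t^2)/(4*(5*B_t^2 + 1)^2)) dt + (15*B_t/(2*(5*B_t^2 + 1))) dB_t

Itô's formula for f(B_t) gives d f(B_t) = f'(B_t) dB_t + (1/2) f''(B_t) dt. Compute derivatives of f(x) = 3*log(x^2 + 1/5)/4:
  f'(x)  = 15*x/(2*(5*x^2 + 1))
  f''(x) = 15*(1 - 5*x^2)/(2*(5*x^2 + 1)^2)
Substitute x = B_t and multiply the f'' term by 1/2:
  drift     = (1/2) * (15*(1 - 5*x^2)/(2*(5*x^2 + 1)^2)) evaluated at B_t = 15*(1 - 5*B_t^2)/(4*(5*B_t^2 + 1)^2)
  diffusion = (15*x/(2*(5*x^2 + 1))) evaluated at B_t = 15*B_t/(2*(5*B_t^2 + 1))
Therefore d(3*log(B_t^2 + 1/5)/4) = (15*(1 - 5*B_t^2)/(4*(5*B_t^2 + 1)^2)) dt + (15*B_t/(2*(5*B_t^2 + 1))) dB_t.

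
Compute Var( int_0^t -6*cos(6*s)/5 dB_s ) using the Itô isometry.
Var = 18*t/25 + 3*sin(12*t)/50

The Itô integral of a deterministic integrand f(s) has mean 0 because each increment f(s) * (B_{s+ds} - B_s) has mean 0. By the Itô isometry:
  Var( int_0^t f(s) dB_s ) = E[ (int_0^t f(s) dB_s)^2 ] = int_0^t f(s)^2 ds.
Here f(s) = -6*cos(6*s)/5, so f(s)^2 = 36*cos(6*s)^2/25. Integrate:
  int_0^t (36*cos(6*s)^2/25) ds = 18*t/25 + 3*sin(12*t)/50.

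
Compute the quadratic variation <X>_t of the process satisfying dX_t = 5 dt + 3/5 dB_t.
<X>_t = 9*t/25

For an Itô process dX_t = a(t) dt + b(t) dB_t, the quadratic variation is <X>_t = int_0^t b(s)^2 ds (the drift term does not contribute). Here b(s) = 3/5, so
  b(s)^2 = 9/25.
Integrating from 0 to t:
  <X>_t = int_0^t (9/25) ds = 9*t/25.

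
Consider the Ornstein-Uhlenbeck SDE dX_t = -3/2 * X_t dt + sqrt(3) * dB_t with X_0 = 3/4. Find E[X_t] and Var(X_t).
E[X_t] = 3*exp(-3*t/2)/4; Var(X_t) = 1 - exp(-3*t)

The OU SDE dX = -theta X dt + sigma dB admits the integrating factor exp(theta t): d(exp(theta t) X_t) = sigma exp(theta t) dB_t. Integrating from 0 to t:
  X_t = x_0 * exp(-theta t) + sigma * int_0^t exp(-theta (t-s)) dB_s.
The Itô integral has mean 0 and (by the Itô isometry) variance sigma^2 * int_0^t exp(-2 theta (t - s)) ds = sigma^2 * (1 - exp(-2 theta t)) / (2 theta).
With theta = 3/2, sigma = sqrt(3), x_0 = 3/4:
  E[X_t] = 3/4 * exp(-3/2 t) = 3*exp(-3*t/2)/4
  Var(X_t) = (sqrt(3))^2 * (1 - exp(-2*3/2 t)) / (2 * 3/2) = 1 - exp(-3*t).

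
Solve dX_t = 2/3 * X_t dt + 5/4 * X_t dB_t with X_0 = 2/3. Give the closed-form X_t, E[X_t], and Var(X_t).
X_t = 2/3 * exp((-11/96) t + (5/4) B_t); E[X_t] = 2*exp(2*t/3)/3; Var(X_t) = 4*(exp(25*t/16) - 1)*exp(4*t/3)/9

For GBM dX = mu X dt + sigma X dB with X_0 = x_0, apply Itô to Y = log X: dY = (mu - sigma^2/2) dt + sigma dB, so Y_t = log(x_0) + (mu - sigma^2/2) t + sigma B_t and hence X_t = x_0 * exp((mu - sigma^2/2) t + sigma B_t).
With mu = 2/3, sigma = 5/4, x_0 = 2/3, this gives:
  X_t = 2/3 * exp((-11/96) * t + (5/4) * B_t).
Since sigma*B_t ~ Normal(0, sigma^2 t), E[exp(sigma*B_t)] = exp(sigma^2 t / 2); so E[X_t] = x_0 * exp((mu - sigma^2/2) t) * exp(sigma^2 t / 2) = x_0 * exp(mu t) = 2*exp(2*t/3)/3.
Var(X_t) = E[X_t^2] - (E[X_t])^2 = x_0^2 * exp(2 mu t) * (exp(sigma^2 t) - 1) = 4*(exp(25*t/16) - 1)*exp(4*t/3)/9.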